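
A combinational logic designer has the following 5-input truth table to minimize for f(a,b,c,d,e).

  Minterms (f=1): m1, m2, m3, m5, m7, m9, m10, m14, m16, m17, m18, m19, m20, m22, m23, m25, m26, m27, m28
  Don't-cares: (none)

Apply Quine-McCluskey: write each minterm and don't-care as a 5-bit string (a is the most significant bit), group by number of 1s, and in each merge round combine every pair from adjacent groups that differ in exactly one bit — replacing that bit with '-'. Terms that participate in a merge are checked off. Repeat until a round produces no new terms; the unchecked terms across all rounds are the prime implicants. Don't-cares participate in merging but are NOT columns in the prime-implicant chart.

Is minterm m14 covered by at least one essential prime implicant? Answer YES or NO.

size-2^0 implicants → 00001(✓)  00010(✓)  00011(✓)  00101(✓)  00111(✓)  01001(✓)  01010(✓)  01110(✓)  10000(✓)  10001(✓)  10010(✓)  10011(✓)  10100(✓)  10110(✓)  10111(✓)  11001(✓)  11010(✓)  11011(✓)  11100(✓)
size-2^1 implicants → -0001(✓)  -0010(✓)  -0011(✓)  -0111(✓)  -1001(✓)  -1010(✓)  0-001(✓)  0-010(✓)  00-01(✓)  00-11(✓)  000-1(✓)  0001-(✓)  001-1(✓)  01-10  1-001(✓)  1-010(✓)  1-011(✓)  1-100  10-00(✓)  10-10(✓)  10-11(✓)  100-0(✓)  100-1(✓)  1000-(✓)  1001-(✓)  101-0(✓)  1011-(✓)  110-1(✓)  1101-(✓)
size-2^2 implicants → --001  --010  -0-11  -00-1  -001-  00--1  1-0-1  1-01-  10--0  10-1-  100--
Unchecked terms (primes): --001, --010, -0-11, -00-1, -001-, 00--1, 01-10, 1-0-1, 1-01-, 1-100, 10--0, 10-1-, 100--
Minterm coverage:
  m1 ⊆ --001,-00-1,00--1
  m2 ⊆ --010,-001-
  m3 ⊆ -0-11,-00-1,-001-,00--1
  m5 ⊆ 00--1 [E]
  m7 ⊆ -0-11,00--1
  m9 ⊆ --001 [E]
  m10 ⊆ --010,01-10
  m14 ⊆ 01-10 [E]
  m16 ⊆ 10--0,100--
  m17 ⊆ --001,-00-1,1-0-1,100--
  m18 ⊆ --010,-001-,1-01-,10--0,10-1-,100--
  m19 ⊆ -0-11,-00-1,-001-,1-0-1,1-01-,10-1-,100--
  m20 ⊆ 1-100,10--0
  m22 ⊆ 10--0,10-1-
  m23 ⊆ -0-11,10-1-
  m25 ⊆ --001,1-0-1
  m26 ⊆ --010,1-01-
  m27 ⊆ 1-0-1,1-01-
  m28 ⊆ 1-100 [E]
E = {--001, 00--1, 01-10, 1-100}

YES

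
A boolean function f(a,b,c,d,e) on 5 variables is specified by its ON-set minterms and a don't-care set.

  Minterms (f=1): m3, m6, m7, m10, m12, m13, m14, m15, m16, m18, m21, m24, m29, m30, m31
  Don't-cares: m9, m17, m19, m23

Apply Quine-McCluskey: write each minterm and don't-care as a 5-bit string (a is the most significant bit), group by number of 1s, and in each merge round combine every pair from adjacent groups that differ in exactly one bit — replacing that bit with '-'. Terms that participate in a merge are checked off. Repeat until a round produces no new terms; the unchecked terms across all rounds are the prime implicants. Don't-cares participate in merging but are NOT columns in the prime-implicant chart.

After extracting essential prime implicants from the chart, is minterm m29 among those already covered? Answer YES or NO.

[col 0] 00011*, 00110*, 00111*, 01001*, 01010*, 01100*, 01101*, 01110*, 01111*, 10000*, 10001*, 10010*, 10011*, 10101*, 10111*, 11000*, 11101*, 11110*, 11111*
[col 1] -0011*, -0111*, -1101*, -1110*, -1111*, 0-110*, 0-111*, 00-11*, 0011-*, 01-01, 01-10, 011-0*, 011-1*, 0110-*, 0111-*, 1-000, 1-101*, 1-111*, 10-01*, 10-11*, 100-0*, 100-1*, 1000-*, 1001-*, 101-1*, 111-1*, 1111-*
[col 2] --111, -0-11, -11-1, -111-, 0-11-, 011--, 1-1-1, 10--1, 100--
Prime implicants: --111, -0-11, -11-1, -111-, 0-11-, 01-01, 01-10, 011--, 1-000, 1-1-1, 10--1, 100--
PI chart (minterm → PIs covering it):
  3 | -0-11  (sole → essential)
  6 | 0-11-  (sole → essential)
  7 | --111,-0-11,0-11-
  10 | 01-10  (sole → essential)
  12 | 011--  (sole → essential)
  13 | -11-1,01-01,011--
  14 | -111-,0-11-,01-10,011--
  15 | --111,-11-1,-111-,0-11-,011--
  16 | 1-000,100--
  18 | 100--  (sole → essential)
  21 | 1-1-1,10--1
  24 | 1-000  (sole → essential)
  29 | -11-1,1-1-1
  30 | -111-  (sole → essential)
  31 | --111,-11-1,-111-,1-1-1
Essential prime implicants: -0-11, -111-, 0-11-, 01-10, 011--, 1-000, 100--

NO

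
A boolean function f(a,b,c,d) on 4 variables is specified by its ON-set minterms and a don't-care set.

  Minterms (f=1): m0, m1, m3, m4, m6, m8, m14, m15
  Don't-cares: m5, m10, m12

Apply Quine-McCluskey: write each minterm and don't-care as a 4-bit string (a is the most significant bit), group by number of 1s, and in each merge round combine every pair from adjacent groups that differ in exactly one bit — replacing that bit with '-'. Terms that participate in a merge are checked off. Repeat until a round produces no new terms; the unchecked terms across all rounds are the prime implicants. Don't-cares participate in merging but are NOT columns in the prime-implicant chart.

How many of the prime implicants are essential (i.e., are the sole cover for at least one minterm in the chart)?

[col 0] 0000*, 0001*, 0011*, 0100*, 0101*, 0110*, 1000*, 1010*, 1100*, 1110*, 1111*
[col 1] -000*, -100*, -110*, 0-00*, 0-01*, 00-1, 000-*, 01-0*, 010-*, 1-00*, 1-10*, 10-0*, 11-0*, 111-
[col 2] --00, -1-0, 0-0-, 1--0
Prime implicants: --00, -1-0, 0-0-, 00-1, 1--0, 111-
PI chart (minterm → PIs covering it):
  0 | --00,0-0-
  1 | 0-0-,00-1
  3 | 00-1  (sole → essential)
  4 | --00,-1-0,0-0-
  6 | -1-0  (sole → essential)
  8 | --00,1--0
  14 | -1-0,1--0,111-
  15 | 111-  (sole → essential)
Essential prime implicants: -1-0, 00-1, 111-

3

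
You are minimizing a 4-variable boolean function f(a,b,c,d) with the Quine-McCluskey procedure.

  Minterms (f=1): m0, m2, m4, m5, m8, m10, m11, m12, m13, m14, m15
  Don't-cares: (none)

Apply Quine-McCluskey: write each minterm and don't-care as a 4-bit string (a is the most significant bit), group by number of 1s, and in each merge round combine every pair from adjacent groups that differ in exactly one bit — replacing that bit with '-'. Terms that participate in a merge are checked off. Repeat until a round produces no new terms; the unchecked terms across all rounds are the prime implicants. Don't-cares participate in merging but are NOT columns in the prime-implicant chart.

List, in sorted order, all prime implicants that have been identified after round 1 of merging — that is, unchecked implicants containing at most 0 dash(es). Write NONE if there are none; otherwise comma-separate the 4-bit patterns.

[col 0] 0000*, 0010*, 0100*, 0101*, 1000*, 1010*, 1011*, 1100*, 1101*, 1110*, 1111*
[col 1] -000*, -010*, -100*, -101*, 0-00*, 00-0*, 010-*, 1-00*, 1-10*, 1-11*, 10-0*, 101-*, 11-0*, 11-1*, 110-*, 111-*
[col 2] --00, -0-0, -10-, 1--0, 1-1-, 11--
Prime implicants: --00, -0-0, -10-, 1--0, 1-1-, 11--

NONE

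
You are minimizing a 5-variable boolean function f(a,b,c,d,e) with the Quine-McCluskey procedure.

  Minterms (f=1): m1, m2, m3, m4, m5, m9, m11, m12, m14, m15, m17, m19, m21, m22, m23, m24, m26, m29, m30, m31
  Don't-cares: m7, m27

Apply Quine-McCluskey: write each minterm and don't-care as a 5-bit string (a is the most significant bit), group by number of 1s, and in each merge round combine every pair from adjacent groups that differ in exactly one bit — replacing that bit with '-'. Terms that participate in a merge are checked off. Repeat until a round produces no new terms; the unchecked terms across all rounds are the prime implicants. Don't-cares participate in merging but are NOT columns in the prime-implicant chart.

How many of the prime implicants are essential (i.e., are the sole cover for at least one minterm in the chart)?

[col 0] 00001*, 00010*, 00011*, 00100*, 00101*, 00111*, 01001*, 01011*, 01100*, 01110*, 01111*, 10001*, 10011*, 10101*, 10110*, 10111*, 11000*, 11010*, 11011*, 11101*, 11110*, 11111*
[col 1] -0001*, -0011*, -0101*, -0111*, -1011*, -1110*, -1111*, 0-001*, 0-011*, 0-100, 0-111*, 00-01*, 00-11*, 000-1*, 0001-, 001-1*, 0010-, 01-11*, 010-1*, 011-0, 0111-*, 1-011*, 1-101*, 1-110*, 1-111*, 10-01*, 10-11*, 100-1*, 101-1*, 1011-*, 11-10*, 11-11*, 110-0, 1101-*, 111-1*, 1111-*
[col 2] --011*, --111*, -0-01*, -0-11*, -00-1*, -01-1*, -1-11*, -111-, 0--11*, 0-0-1, 00--1*, 1--11*, 1-1-1, 1-11-, 10--1*, 11-1-
[col 3] ---11, -0--1
Prime implicants: ---11, -0--1, -111-, 0-0-1, 0-100, 0001-, 0010-, 011-0, 1-1-1, 1-11-, 11-1-, 110-0
PI chart (minterm → PIs covering it):
  1 | -0--1,0-0-1
  2 | 0001-  (sole → essential)
  3 | ---11,-0--1,0-0-1,0001-
  4 | 0-100,0010-
  5 | -0--1,0010-
  9 | 0-0-1  (sole → essential)
  11 | ---11,0-0-1
  12 | 0-100,011-0
  14 | -111-,011-0
  15 | ---11,-111-
  17 | -0--1  (sole → essential)
  19 | ---11,-0--1
  21 | -0--1,1-1-1
  22 | 1-11-  (sole → essential)
  23 | ---11,-0--1,1-1-1,1-11-
  24 | 110-0  (sole → essential)
  26 | 11-1-,110-0
  29 | 1-1-1  (sole → essential)
  30 | -111-,1-11-,11-1-
  31 | ---11,-111-,1-1-1,1-11-,11-1-
Essential prime implicants: -0--1, 0-0-1, 0001-, 1-1-1, 1-11-, 110-0

6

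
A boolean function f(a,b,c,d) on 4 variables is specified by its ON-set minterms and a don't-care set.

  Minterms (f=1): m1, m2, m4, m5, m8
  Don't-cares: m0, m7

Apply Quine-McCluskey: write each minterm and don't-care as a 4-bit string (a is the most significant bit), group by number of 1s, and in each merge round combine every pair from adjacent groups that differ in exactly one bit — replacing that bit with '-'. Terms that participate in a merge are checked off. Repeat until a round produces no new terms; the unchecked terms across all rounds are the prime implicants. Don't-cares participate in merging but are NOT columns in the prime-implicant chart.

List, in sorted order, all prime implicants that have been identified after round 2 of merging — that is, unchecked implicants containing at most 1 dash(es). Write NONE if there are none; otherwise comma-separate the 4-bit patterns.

-000, 00-0, 01-1

size-2^0 implicants → 0000(✓)  0001(✓)  0010(✓)  0100(✓)  0101(✓)  0111(✓)  1000(✓)
size-2^1 implicants → -000  0-00(✓)  0-01(✓)  00-0  000-(✓)  01-1  010-(✓)
size-2^2 implicants → 0-0-
Unchecked terms (primes): -000, 0-0-, 00-0, 01-1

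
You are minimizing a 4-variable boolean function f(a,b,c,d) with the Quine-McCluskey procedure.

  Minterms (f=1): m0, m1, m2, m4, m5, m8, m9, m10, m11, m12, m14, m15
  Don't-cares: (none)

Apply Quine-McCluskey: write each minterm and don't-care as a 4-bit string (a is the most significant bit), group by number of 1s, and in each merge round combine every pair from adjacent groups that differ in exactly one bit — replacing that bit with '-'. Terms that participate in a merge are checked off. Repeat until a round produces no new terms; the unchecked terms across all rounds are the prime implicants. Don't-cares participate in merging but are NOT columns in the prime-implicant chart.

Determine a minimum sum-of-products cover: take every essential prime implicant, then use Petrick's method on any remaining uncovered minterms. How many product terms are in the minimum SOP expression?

5

[col 0] 0000*, 0001*, 0010*, 0100*, 0101*, 1000*, 1001*, 1010*, 1011*, 1100*, 1110*, 1111*
[col 1] -000*, -001*, -010*, -100*, 0-00*, 0-01*, 00-0*, 000-*, 010-*, 1-00*, 1-10*, 1-11*, 10-0*, 10-1*, 100-*, 101-*, 11-0*, 111-*
[col 2] --00, -0-0, -00-, 0-0-, 1--0, 1-1-, 10--
Prime implicants: --00, -0-0, -00-, 0-0-, 1--0, 1-1-, 10--
PI chart (minterm → PIs covering it):
  0 | --00,-0-0,-00-,0-0-
  1 | -00-,0-0-
  2 | -0-0  (sole → essential)
  4 | --00,0-0-
  5 | 0-0-  (sole → essential)
  8 | --00,-0-0,-00-,1--0,10--
  9 | -00-,10--
  10 | -0-0,1--0,1-1-,10--
  11 | 1-1-,10--
  12 | --00,1--0
  14 | 1--0,1-1-
  15 | 1-1-  (sole → essential)
Essential prime implicants: -0-0, 0-0-, 1-1-
Petrick residual → --00, -00-
Minimum SOP uses 5 PIs: c'd' + b'd' + b'c' + a'c' + ac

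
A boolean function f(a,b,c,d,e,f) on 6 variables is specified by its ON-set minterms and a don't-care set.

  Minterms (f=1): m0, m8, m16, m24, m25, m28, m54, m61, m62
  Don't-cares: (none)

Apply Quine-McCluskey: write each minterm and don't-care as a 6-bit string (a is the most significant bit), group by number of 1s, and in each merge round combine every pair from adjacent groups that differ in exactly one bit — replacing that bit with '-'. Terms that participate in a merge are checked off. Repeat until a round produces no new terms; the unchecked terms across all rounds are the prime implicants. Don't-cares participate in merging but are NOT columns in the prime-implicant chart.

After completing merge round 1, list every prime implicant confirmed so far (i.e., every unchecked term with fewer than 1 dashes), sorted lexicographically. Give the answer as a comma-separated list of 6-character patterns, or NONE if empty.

111101

size-2^0 implicants → 000000(✓)  001000(✓)  010000(✓)  011000(✓)  011001(✓)  011100(✓)  110110(✓)  111101  111110(✓)
size-2^1 implicants → 0-0000(✓)  0-1000(✓)  00-000(✓)  01-000(✓)  011-00  01100-  11-110
size-2^2 implicants → 0--000
Unchecked terms (primes): 0--000, 011-00, 01100-, 11-110, 111101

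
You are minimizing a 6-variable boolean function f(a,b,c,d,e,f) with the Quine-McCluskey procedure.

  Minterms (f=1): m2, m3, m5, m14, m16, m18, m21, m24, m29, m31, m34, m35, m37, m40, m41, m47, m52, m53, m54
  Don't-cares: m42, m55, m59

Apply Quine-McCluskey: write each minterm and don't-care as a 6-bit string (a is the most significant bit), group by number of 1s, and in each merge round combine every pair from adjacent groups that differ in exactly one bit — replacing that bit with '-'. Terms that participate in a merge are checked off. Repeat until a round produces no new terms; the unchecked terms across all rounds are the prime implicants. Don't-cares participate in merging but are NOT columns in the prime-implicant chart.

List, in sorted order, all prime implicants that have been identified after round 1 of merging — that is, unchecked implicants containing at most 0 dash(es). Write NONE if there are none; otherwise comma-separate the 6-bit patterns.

Round 0: 000010✓ 000011✓ 000101✓ 001110 010000✓ 010010✓ 010101✓ 011000✓ 011101✓ 011111✓ 100010✓ 100011✓ 100101✓ 101000✓ 101001✓ 101010✓ 101111 110100✓ 110101✓ 110110✓ 110111✓ 111011
Round 1: -00010✓ -00011✓ -00101✓ -10101✓ 0-0010 0-0101✓ 00001-✓ 01-000 01-101 0100-0 0111-1 1-0101✓ 10-010 10001-✓ 1010-0 10100- 1101-0✓ 1101-1✓ 11010-✓ 11011-✓
Round 2: --0101 -0001- 1101--
PIs = {--0101, -0001-, 0-0010, 001110, 01-000, 01-101, 0100-0, 0111-1, 10-010, 1010-0, 10100-, 101111, 1101--, 111011}

001110, 101111, 111011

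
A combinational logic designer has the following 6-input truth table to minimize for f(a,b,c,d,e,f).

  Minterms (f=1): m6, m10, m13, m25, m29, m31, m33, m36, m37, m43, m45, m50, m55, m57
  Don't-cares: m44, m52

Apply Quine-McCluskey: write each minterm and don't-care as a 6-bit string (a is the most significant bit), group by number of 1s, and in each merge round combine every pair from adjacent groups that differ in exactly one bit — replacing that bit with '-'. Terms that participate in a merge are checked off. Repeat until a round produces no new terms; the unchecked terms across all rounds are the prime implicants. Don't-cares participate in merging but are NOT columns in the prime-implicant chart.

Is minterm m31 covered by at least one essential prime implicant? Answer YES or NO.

size-2^0 implicants → 000110  001010  001101(✓)  011001(✓)  011101(✓)  011111(✓)  100001(✓)  100100(✓)  100101(✓)  101011  101100(✓)  101101(✓)  110010  110100(✓)  110111  111001(✓)
size-2^1 implicants → -01101  -11001  0-1101  011-01  0111-1  1-0100  10-100(✓)  10-101(✓)  100-01  10010-(✓)  10110-(✓)
size-2^2 implicants → 10-10-
Unchecked terms (primes): -01101, -11001, 0-1101, 000110, 001010, 011-01, 0111-1, 1-0100, 10-10-, 100-01, 101011, 110010, 110111
Minterm coverage:
  m6 ⊆ 000110 [E]
  m10 ⊆ 001010 [E]
  m13 ⊆ -01101,0-1101
  m25 ⊆ -11001,011-01
  m29 ⊆ 0-1101,011-01,0111-1
  m31 ⊆ 0111-1 [E]
  m33 ⊆ 100-01 [E]
  m36 ⊆ 1-0100,10-10-
  m37 ⊆ 10-10-,100-01
  m43 ⊆ 101011 [E]
  m45 ⊆ -01101,10-10-
  m50 ⊆ 110010 [E]
  m55 ⊆ 110111 [E]
  m57 ⊆ -11001 [E]
E = {-11001, 000110, 001010, 0111-1, 100-01, 101011, 110010, 110111}

YES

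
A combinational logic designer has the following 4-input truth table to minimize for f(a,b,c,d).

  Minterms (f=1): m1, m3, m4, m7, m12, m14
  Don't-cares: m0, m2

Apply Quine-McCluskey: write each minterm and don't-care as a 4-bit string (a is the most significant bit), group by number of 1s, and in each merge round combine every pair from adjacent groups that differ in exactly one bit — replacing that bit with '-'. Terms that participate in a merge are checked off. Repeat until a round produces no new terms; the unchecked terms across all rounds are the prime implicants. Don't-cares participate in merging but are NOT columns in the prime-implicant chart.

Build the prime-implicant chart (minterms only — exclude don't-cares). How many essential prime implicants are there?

Round 0: 0000✓ 0001✓ 0010✓ 0011✓ 0100✓ 0111✓ 1100✓ 1110✓
Round 1: -100 0-00 0-11 00-0✓ 00-1✓ 000-✓ 001-✓ 11-0
Round 2: 00--
PIs = {-100, 0-00, 0-11, 00--, 11-0}
Coverage chart:
  m1: 00-- ←essential
  m3: 0-11,00--
  m4: -100,0-00
  m7: 0-11 ←essential
  m12: -100,11-0
  m14: 11-0 ←essential
Essential: 0-11, 00--, 11-0

3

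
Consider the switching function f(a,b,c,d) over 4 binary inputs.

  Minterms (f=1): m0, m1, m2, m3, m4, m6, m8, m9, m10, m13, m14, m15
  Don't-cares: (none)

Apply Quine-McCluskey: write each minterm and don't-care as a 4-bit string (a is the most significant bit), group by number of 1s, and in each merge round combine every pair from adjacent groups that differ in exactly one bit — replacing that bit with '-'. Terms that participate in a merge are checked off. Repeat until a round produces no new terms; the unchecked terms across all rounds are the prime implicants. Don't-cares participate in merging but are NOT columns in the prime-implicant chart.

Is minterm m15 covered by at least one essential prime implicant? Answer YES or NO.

NO

Round 0: 0000✓ 0001✓ 0010✓ 0011✓ 0100✓ 0110✓ 1000✓ 1001✓ 1010✓ 1101✓ 1110✓ 1111✓
Round 1: -000✓ -001✓ -010✓ -110✓ 0-00✓ 0-10✓ 00-0✓ 00-1✓ 000-✓ 001-✓ 01-0✓ 1-01 1-10✓ 10-0✓ 100-✓ 11-1 111-
Round 2: --10 -0-0 -00- 0--0 00--
PIs = {--10, -0-0, -00-, 0--0, 00--, 1-01, 11-1, 111-}
Coverage chart:
  m0: -0-0,-00-,0--0,00--
  m1: -00-,00--
  m2: --10,-0-0,0--0,00--
  m3: 00-- ←essential
  m4: 0--0 ←essential
  m6: --10,0--0
  m8: -0-0,-00-
  m9: -00-,1-01
  m10: --10,-0-0
  m13: 1-01,11-1
  m14: --10,111-
  m15: 11-1,111-
Essential: 0--0, 00--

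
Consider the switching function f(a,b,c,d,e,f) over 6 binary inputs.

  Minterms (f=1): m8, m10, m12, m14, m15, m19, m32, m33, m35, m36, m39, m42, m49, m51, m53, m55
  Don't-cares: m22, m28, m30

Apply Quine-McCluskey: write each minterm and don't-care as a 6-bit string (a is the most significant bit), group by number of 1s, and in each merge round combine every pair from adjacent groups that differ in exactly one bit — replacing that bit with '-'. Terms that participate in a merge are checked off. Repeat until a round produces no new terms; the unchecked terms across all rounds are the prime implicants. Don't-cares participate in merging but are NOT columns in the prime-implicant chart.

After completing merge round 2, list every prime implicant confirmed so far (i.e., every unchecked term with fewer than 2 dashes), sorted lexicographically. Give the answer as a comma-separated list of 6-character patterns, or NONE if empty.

[col 0] 001000*, 001010*, 001100*, 001110*, 001111*, 010011*, 010110*, 011100*, 011110*, 100000*, 100001*, 100011*, 100100*, 100111*, 101010*, 110001*, 110011*, 110101*, 110111*
[col 1] -01010, -10011, 0-1100*, 0-1110*, 001-00*, 001-10*, 0010-0*, 0011-0*, 00111-, 01-110, 0111-0*, 1-0001*, 1-0011*, 1-0111*, 100-00, 100-11*, 1000-1*, 10000-, 110-01*, 110-11*, 1100-1*, 1101-1*
[col 2] 0-11-0, 001--0, 1-0-11, 1-00-1, 110--1
Prime implicants: -01010, -10011, 0-11-0, 001--0, 00111-, 01-110, 1-0-11, 1-00-1, 100-00, 10000-, 110--1

-01010, -10011, 00111-, 01-110, 100-00, 10000-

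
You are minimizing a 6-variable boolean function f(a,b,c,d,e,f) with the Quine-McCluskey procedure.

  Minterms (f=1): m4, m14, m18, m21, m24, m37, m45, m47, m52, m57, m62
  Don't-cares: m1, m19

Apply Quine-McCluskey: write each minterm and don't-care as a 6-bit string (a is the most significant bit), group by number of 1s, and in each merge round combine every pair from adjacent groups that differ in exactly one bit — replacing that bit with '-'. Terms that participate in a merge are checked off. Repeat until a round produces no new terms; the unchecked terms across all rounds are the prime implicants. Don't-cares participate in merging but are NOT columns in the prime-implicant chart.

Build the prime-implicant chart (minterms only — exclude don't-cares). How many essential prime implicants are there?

Round 0: 000001 000100 001110 010010✓ 010011✓ 010101 011000 100101✓ 101101✓ 101111✓ 110100 111001 111110
Round 1: 01001- 10-101 1011-1
PIs = {000001, 000100, 001110, 01001-, 010101, 011000, 10-101, 1011-1, 110100, 111001, 111110}
Coverage chart:
  m4: 000100 ←essential
  m14: 001110 ←essential
  m18: 01001- ←essential
  m21: 010101 ←essential
  m24: 011000 ←essential
  m37: 10-101 ←essential
  m45: 10-101,1011-1
  m47: 1011-1 ←essential
  m52: 110100 ←essential
  m57: 111001 ←essential
  m62: 111110 ←essential
Essential: 000100, 001110, 01001-, 010101, 011000, 10-101, 1011-1, 110100, 111001, 111110

10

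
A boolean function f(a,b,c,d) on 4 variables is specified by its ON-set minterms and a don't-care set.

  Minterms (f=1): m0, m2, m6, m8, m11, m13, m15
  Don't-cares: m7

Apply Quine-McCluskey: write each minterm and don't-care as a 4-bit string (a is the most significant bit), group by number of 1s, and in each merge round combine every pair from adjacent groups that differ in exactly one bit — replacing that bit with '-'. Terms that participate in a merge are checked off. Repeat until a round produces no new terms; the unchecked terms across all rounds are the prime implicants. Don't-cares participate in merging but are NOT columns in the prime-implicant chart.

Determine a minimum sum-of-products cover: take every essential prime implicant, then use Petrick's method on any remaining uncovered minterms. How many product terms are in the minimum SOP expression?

Round 0: 0000✓ 0010✓ 0110✓ 0111✓ 1000✓ 1011✓ 1101✓ 1111✓
Round 1: -000 -111 0-10 00-0 011- 1-11 11-1
PIs = {-000, -111, 0-10, 00-0, 011-, 1-11, 11-1}
Coverage chart:
  m0: -000,00-0
  m2: 0-10,00-0
  m6: 0-10,011-
  m8: -000 ←essential
  m11: 1-11 ←essential
  m13: 11-1 ←essential
  m15: -111,1-11,11-1
Essential: -000, 1-11, 11-1
Petrick residual → 0-10
Min cover (4 terms): b'c'd' + a'cd' + acd + abd

4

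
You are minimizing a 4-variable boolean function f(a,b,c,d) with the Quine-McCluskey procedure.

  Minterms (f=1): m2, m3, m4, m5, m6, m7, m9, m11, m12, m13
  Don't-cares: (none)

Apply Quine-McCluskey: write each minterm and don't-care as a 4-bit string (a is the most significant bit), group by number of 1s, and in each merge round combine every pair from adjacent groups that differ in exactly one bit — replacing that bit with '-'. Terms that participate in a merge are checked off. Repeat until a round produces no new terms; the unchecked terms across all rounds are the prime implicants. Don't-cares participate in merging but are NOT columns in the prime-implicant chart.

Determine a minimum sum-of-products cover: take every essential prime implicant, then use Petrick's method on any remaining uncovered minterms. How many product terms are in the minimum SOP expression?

size-2^0 implicants → 0010(✓)  0011(✓)  0100(✓)  0101(✓)  0110(✓)  0111(✓)  1001(✓)  1011(✓)  1100(✓)  1101(✓)
size-2^1 implicants → -011  -100(✓)  -101(✓)  0-10(✓)  0-11(✓)  001-(✓)  01-0(✓)  01-1(✓)  010-(✓)  011-(✓)  1-01  10-1  110-(✓)
size-2^2 implicants → -10-  0-1-  01--
Unchecked terms (primes): -011, -10-, 0-1-, 01--, 1-01, 10-1
Minterm coverage:
  m2 ⊆ 0-1- [E]
  m3 ⊆ -011,0-1-
  m4 ⊆ -10-,01--
  m5 ⊆ -10-,01--
  m6 ⊆ 0-1-,01--
  m7 ⊆ 0-1-,01--
  m9 ⊆ 1-01,10-1
  m11 ⊆ -011,10-1
  m12 ⊆ -10- [E]
  m13 ⊆ -10-,1-01
E = {-10-, 0-1-}
Petrick residual → 10-1
Cover = bc' + a'c + ab'd  |cover|=3

3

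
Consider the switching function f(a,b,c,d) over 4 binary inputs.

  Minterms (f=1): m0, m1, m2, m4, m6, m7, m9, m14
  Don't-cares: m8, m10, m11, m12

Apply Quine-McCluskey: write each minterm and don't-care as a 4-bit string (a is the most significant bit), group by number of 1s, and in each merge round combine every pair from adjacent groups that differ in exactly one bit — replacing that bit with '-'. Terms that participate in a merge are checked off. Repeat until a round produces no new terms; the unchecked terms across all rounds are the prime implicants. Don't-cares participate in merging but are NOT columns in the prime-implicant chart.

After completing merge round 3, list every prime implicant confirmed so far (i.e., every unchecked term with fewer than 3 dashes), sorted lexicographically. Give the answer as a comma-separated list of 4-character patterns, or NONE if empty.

-00-, 011-, 10--

size-2^0 implicants → 0000(✓)  0001(✓)  0010(✓)  0100(✓)  0110(✓)  0111(✓)  1000(✓)  1001(✓)  1010(✓)  1011(✓)  1100(✓)  1110(✓)
size-2^1 implicants → -000(✓)  -001(✓)  -010(✓)  -100(✓)  -110(✓)  0-00(✓)  0-10(✓)  00-0(✓)  000-(✓)  01-0(✓)  011-  1-00(✓)  1-10(✓)  10-0(✓)  10-1(✓)  100-(✓)  101-(✓)  11-0(✓)
size-2^2 implicants → --00(✓)  --10(✓)  -0-0(✓)  -00-  -1-0(✓)  0--0(✓)  1--0(✓)  10--
size-2^3 implicants → ---0
Unchecked terms (primes): ---0, -00-, 011-, 10--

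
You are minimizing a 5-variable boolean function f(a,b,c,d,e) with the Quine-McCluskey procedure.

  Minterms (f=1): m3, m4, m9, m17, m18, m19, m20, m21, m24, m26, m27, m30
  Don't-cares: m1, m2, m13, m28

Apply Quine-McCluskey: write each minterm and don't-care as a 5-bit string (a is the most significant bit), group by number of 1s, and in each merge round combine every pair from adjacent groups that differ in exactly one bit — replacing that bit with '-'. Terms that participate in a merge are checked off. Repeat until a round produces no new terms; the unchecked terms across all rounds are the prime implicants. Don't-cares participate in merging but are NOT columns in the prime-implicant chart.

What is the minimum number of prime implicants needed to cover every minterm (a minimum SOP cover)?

size-2^0 implicants → 00001(✓)  00010(✓)  00011(✓)  00100(✓)  01001(✓)  01101(✓)  10001(✓)  10010(✓)  10011(✓)  10100(✓)  10101(✓)  11000(✓)  11010(✓)  11011(✓)  11100(✓)  11110(✓)
size-2^1 implicants → -0001(✓)  -0010(✓)  -0011(✓)  -0100  0-001  000-1(✓)  0001-(✓)  01-01  1-010(✓)  1-011(✓)  1-100  10-01  100-1(✓)  1001-(✓)  1010-  11-00(✓)  11-10(✓)  110-0(✓)  1101-(✓)  111-0(✓)
size-2^2 implicants → -00-1  -001-  1-01-  11--0
Unchecked terms (primes): -00-1, -001-, -0100, 0-001, 01-01, 1-01-, 1-100, 10-01, 1010-, 11--0
Minterm coverage:
  m3 ⊆ -00-1,-001-
  m4 ⊆ -0100 [E]
  m9 ⊆ 0-001,01-01
  m17 ⊆ -00-1,10-01
  m18 ⊆ -001-,1-01-
  m19 ⊆ -00-1,-001-,1-01-
  m20 ⊆ -0100,1-100,1010-
  m21 ⊆ 10-01,1010-
  m24 ⊆ 11--0 [E]
  m26 ⊆ 1-01-,11--0
  m27 ⊆ 1-01- [E]
  m30 ⊆ 11--0 [E]
E = {-0100, 1-01-, 11--0}
Petrick residual → -00-1, 0-001, 10-01
Cover = b'c'e + b'cd'e' + a'c'd'e + ac'd + ab'd'e + abe'  |cover|=6

6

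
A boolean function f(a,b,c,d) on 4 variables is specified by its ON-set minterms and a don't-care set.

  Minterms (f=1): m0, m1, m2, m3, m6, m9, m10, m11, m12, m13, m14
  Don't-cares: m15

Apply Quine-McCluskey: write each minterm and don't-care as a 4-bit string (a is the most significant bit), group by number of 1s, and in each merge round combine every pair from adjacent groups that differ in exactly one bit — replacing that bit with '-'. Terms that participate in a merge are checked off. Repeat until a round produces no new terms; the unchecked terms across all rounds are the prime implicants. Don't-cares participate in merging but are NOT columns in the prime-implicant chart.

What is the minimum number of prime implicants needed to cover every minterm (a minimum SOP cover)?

4

size-2^0 implicants → 0000(✓)  0001(✓)  0010(✓)  0011(✓)  0110(✓)  1001(✓)  1010(✓)  1011(✓)  1100(✓)  1101(✓)  1110(✓)  1111(✓)
size-2^1 implicants → -001(✓)  -010(✓)  -011(✓)  -110(✓)  0-10(✓)  00-0(✓)  00-1(✓)  000-(✓)  001-(✓)  1-01(✓)  1-10(✓)  1-11(✓)  10-1(✓)  101-(✓)  11-0(✓)  11-1(✓)  110-(✓)  111-(✓)
size-2^2 implicants → --10  -0-1  -01-  00--  1--1  1-1-  11--
Unchecked terms (primes): --10, -0-1, -01-, 00--, 1--1, 1-1-, 11--
Minterm coverage:
  m0 ⊆ 00-- [E]
  m1 ⊆ -0-1,00--
  m2 ⊆ --10,-01-,00--
  m3 ⊆ -0-1,-01-,00--
  m6 ⊆ --10 [E]
  m9 ⊆ -0-1,1--1
  m10 ⊆ --10,-01-,1-1-
  m11 ⊆ -0-1,-01-,1--1,1-1-
  m12 ⊆ 11-- [E]
  m13 ⊆ 1--1,11--
  m14 ⊆ --10,1-1-,11--
E = {--10, 00--, 11--}
Petrick residual → -0-1
Cover = cd' + b'd + a'b' + ab  |cover|=4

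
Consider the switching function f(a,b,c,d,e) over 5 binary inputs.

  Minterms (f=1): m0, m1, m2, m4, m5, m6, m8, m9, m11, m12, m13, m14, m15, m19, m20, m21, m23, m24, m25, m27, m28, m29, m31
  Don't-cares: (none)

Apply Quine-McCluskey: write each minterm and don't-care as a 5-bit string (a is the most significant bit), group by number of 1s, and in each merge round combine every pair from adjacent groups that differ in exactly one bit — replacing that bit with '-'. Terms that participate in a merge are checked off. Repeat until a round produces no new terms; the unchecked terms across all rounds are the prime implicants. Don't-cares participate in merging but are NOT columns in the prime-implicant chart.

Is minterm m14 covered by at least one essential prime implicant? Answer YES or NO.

size-2^0 implicants → 00000(✓)  00001(✓)  00010(✓)  00100(✓)  00101(✓)  00110(✓)  01000(✓)  01001(✓)  01011(✓)  01100(✓)  01101(✓)  01110(✓)  01111(✓)  10011(✓)  10100(✓)  10101(✓)  10111(✓)  11000(✓)  11001(✓)  11011(✓)  11100(✓)  11101(✓)  11111(✓)
size-2^1 implicants → -0100(✓)  -0101(✓)  -1000(✓)  -1001(✓)  -1011(✓)  -1100(✓)  -1101(✓)  -1111(✓)  0-000(✓)  0-001(✓)  0-100(✓)  0-101(✓)  0-110(✓)  00-00(✓)  00-01(✓)  00-10(✓)  000-0(✓)  0000-(✓)  001-0(✓)  0010-(✓)  01-00(✓)  01-01(✓)  01-11(✓)  010-1(✓)  0100-(✓)  011-0(✓)  011-1(✓)  0110-(✓)  0111-(✓)  1-011(✓)  1-100(✓)  1-101(✓)  1-111(✓)  10-11(✓)  101-1(✓)  1010-(✓)  11-00(✓)  11-01(✓)  11-11(✓)  110-1(✓)  1100-(✓)  111-1(✓)  1110-(✓)
size-2^2 implicants → --100(✓)  --101(✓)  -010-(✓)  -1-00(✓)  -1-01(✓)  -1-11(✓)  -10-1(✓)  -100-(✓)  -11-1(✓)  -110-(✓)  0--00(✓)  0--01(✓)  0-00-(✓)  0-1-0  0-10-(✓)  00--0  00-0-(✓)  01--1(✓)  01-0-(✓)  011--  1--11  1-1-1  1-10-(✓)  11--1(✓)  11-0-(✓)
size-2^3 implicants → --10-  -1--1  -1-0-  0--0-
Unchecked terms (primes): --10-, -1--1, -1-0-, 0--0-, 0-1-0, 00--0, 011--, 1--11, 1-1-1
Minterm coverage:
  m0 ⊆ 0--0-,00--0
  m1 ⊆ 0--0- [E]
  m2 ⊆ 00--0 [E]
  m4 ⊆ --10-,0--0-,0-1-0,00--0
  m5 ⊆ --10-,0--0-
  m6 ⊆ 0-1-0,00--0
  m8 ⊆ -1-0-,0--0-
  m9 ⊆ -1--1,-1-0-,0--0-
  m11 ⊆ -1--1 [E]
  m12 ⊆ --10-,-1-0-,0--0-,0-1-0,011--
  m13 ⊆ --10-,-1--1,-1-0-,0--0-,011--
  m14 ⊆ 0-1-0,011--
  m15 ⊆ -1--1,011--
  m19 ⊆ 1--11 [E]
  m20 ⊆ --10- [E]
  m21 ⊆ --10-,1-1-1
  m23 ⊆ 1--11,1-1-1
  m24 ⊆ -1-0- [E]
  m25 ⊆ -1--1,-1-0-
  m27 ⊆ -1--1,1--11
  m28 ⊆ --10-,-1-0-
  m29 ⊆ --10-,-1--1,-1-0-,1-1-1
  m31 ⊆ -1--1,1--11,1-1-1
E = {--10-, -1--1, -1-0-, 0--0-, 00--0, 1--11}

NO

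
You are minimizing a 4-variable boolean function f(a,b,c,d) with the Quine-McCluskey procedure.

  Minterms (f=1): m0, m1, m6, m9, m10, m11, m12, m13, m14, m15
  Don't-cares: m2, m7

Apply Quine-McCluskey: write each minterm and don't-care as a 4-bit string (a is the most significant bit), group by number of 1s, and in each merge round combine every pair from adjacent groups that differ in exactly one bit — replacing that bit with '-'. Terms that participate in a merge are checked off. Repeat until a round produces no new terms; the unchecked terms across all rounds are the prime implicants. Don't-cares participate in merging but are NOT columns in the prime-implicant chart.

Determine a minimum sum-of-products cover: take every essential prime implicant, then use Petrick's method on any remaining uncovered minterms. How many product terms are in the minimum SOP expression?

[col 0] 0000*, 0001*, 0010*, 0110*, 0111*, 1001*, 1010*, 1011*, 1100*, 1101*, 1110*, 1111*
[col 1] -001, -010*, -110*, -111*, 0-10*, 00-0, 000-, 011-*, 1-01*, 1-10*, 1-11*, 10-1*, 101-*, 11-0*, 11-1*, 110-*, 111-*
[col 2] --10, -11-, 1--1, 1-1-, 11--
Prime implicants: --10, -001, -11-, 00-0, 000-, 1--1, 1-1-, 11--
PI chart (minterm → PIs covering it):
  0 | 00-0,000-
  1 | -001,000-
  6 | --10,-11-
  9 | -001,1--1
  10 | --10,1-1-
  11 | 1--1,1-1-
  12 | 11--  (sole → essential)
  13 | 1--1,11--
  14 | --10,-11-,1-1-,11--
  15 | -11-,1--1,1-1-,11--
Essential prime implicants: 11--
Petrick residual → --10, 000-, 1--1
Minimum SOP uses 4 PIs: cd' + a'b'c' + ad + ab

4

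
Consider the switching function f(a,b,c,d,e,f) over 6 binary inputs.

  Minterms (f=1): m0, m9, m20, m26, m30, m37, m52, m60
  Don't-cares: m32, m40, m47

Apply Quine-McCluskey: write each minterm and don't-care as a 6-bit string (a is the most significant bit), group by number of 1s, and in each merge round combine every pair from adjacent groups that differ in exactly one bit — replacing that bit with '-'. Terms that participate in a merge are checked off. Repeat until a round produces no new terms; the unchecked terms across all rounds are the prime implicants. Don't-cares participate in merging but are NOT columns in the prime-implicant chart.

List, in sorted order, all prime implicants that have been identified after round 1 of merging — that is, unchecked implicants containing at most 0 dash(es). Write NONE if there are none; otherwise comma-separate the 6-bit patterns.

Round 0: 000000✓ 001001 010100✓ 011010✓ 011110✓ 100000✓ 100101 101000✓ 101111 110100✓ 111100✓
Round 1: -00000 -10100 011-10 10-000 11-100
PIs = {-00000, -10100, 001001, 011-10, 10-000, 100101, 101111, 11-100}

001001, 100101, 101111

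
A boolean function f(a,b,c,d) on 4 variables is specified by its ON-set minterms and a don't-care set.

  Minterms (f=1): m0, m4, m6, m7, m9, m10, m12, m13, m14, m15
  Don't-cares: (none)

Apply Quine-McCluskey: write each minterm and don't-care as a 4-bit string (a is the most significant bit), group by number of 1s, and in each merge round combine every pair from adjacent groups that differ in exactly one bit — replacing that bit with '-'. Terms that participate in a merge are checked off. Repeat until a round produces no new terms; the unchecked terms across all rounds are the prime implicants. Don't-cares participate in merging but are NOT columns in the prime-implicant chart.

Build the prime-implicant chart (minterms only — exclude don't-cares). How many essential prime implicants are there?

4

size-2^0 implicants → 0000(✓)  0100(✓)  0110(✓)  0111(✓)  1001(✓)  1010(✓)  1100(✓)  1101(✓)  1110(✓)  1111(✓)
size-2^1 implicants → -100(✓)  -110(✓)  -111(✓)  0-00  01-0(✓)  011-(✓)  1-01  1-10  11-0(✓)  11-1(✓)  110-(✓)  111-(✓)
size-2^2 implicants → -1-0  -11-  11--
Unchecked terms (primes): -1-0, -11-, 0-00, 1-01, 1-10, 11--
Minterm coverage:
  m0 ⊆ 0-00 [E]
  m4 ⊆ -1-0,0-00
  m6 ⊆ -1-0,-11-
  m7 ⊆ -11- [E]
  m9 ⊆ 1-01 [E]
  m10 ⊆ 1-10 [E]
  m12 ⊆ -1-0,11--
  m13 ⊆ 1-01,11--
  m14 ⊆ -1-0,-11-,1-10,11--
  m15 ⊆ -11-,11--
E = {-11-, 0-00, 1-01, 1-10}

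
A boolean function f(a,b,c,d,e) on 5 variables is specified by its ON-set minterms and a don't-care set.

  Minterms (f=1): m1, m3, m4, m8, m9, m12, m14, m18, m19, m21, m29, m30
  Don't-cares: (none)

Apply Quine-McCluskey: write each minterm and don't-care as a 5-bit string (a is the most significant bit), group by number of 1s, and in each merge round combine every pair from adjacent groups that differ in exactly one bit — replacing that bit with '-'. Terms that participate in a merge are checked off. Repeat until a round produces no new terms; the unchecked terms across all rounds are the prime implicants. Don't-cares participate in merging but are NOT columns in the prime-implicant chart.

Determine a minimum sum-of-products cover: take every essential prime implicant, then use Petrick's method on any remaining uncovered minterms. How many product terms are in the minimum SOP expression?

[col 0] 00001*, 00011*, 00100*, 01000*, 01001*, 01100*, 01110*, 10010*, 10011*, 10101*, 11101*, 11110*
[col 1] -0011, -1110, 0-001, 0-100, 000-1, 01-00, 0100-, 011-0, 1-101, 1001-
Prime implicants: -0011, -1110, 0-001, 0-100, 000-1, 01-00, 0100-, 011-0, 1-101, 1001-
PI chart (minterm → PIs covering it):
  1 | 0-001,000-1
  3 | -0011,000-1
  4 | 0-100  (sole → essential)
  8 | 01-00,0100-
  9 | 0-001,0100-
  12 | 0-100,01-00,011-0
  14 | -1110,011-0
  18 | 1001-  (sole → essential)
  19 | -0011,1001-
  21 | 1-101  (sole → essential)
  29 | 1-101  (sole → essential)
  30 | -1110  (sole → essential)
Essential prime implicants: -1110, 0-100, 1-101, 1001-
Petrick residual → 000-1, 0100-
Minimum SOP uses 6 PIs: bcde' + a'cd'e' + a'b'c'e + a'bc'd' + acd'e + ab'c'd

6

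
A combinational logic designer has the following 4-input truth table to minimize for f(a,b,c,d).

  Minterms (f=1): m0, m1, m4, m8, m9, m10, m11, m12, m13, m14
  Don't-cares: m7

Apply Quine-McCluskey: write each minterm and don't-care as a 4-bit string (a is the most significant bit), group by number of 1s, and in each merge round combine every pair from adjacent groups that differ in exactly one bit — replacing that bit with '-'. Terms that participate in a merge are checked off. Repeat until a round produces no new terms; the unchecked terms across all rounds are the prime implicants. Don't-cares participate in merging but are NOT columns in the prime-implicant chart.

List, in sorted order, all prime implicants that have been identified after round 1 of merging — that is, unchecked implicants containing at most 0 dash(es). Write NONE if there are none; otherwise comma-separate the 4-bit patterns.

Round 0: 0000✓ 0001✓ 0100✓ 0111 1000✓ 1001✓ 1010✓ 1011✓ 1100✓ 1101✓ 1110✓
Round 1: -000✓ -001✓ -100✓ 0-00✓ 000-✓ 1-00✓ 1-01✓ 1-10✓ 10-0✓ 10-1✓ 100-✓ 101-✓ 11-0✓ 110-✓
Round 2: --00 -00- 1--0 1-0- 10--
PIs = {--00, -00-, 0111, 1--0, 1-0-, 10--}

0111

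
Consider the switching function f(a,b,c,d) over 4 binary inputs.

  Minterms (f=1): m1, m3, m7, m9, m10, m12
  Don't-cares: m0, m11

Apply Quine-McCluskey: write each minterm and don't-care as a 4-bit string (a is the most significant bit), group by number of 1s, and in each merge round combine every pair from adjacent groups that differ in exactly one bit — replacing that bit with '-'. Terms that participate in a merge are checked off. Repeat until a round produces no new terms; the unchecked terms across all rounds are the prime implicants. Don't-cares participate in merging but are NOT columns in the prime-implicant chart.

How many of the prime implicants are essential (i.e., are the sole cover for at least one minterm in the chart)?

4

Round 0: 0000✓ 0001✓ 0011✓ 0111✓ 1001✓ 1010✓ 1011✓ 1100
Round 1: -001✓ -011✓ 0-11 00-1✓ 000- 10-1✓ 101-
Round 2: -0-1
PIs = {-0-1, 0-11, 000-, 101-, 1100}
Coverage chart:
  m1: -0-1,000-
  m3: -0-1,0-11
  m7: 0-11 ←essential
  m9: -0-1 ←essential
  m10: 101- ←essential
  m12: 1100 ←essential
Essential: -0-1, 0-11, 101-, 1100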